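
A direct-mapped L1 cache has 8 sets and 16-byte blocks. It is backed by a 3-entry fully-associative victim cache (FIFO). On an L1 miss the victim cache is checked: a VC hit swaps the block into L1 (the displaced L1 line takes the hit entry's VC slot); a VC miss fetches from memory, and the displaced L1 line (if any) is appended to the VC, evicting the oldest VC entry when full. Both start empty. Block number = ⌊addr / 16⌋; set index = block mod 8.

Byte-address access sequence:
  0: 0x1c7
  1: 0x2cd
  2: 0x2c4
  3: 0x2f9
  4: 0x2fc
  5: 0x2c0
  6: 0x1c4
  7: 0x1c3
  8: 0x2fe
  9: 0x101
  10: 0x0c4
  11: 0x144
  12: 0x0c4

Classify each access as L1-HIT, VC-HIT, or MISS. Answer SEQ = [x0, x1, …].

#0 0x1c7→b28/s4 MISS; vc=[]
#1 0x2cd→b44/s4 MISS; vc=[28]
#2 0x2c4→b44/s4 L1-HIT; vc=[28]
#3 0x2f9→b47/s7 MISS; vc=[28]
#4 0x2fc→b47/s7 L1-HIT; vc=[28]
#5 0x2c0→b44/s4 L1-HIT; vc=[28]
#6 0x1c4→b28/s4 VC-HIT; vc=[44]
#7 0x1c3→b28/s4 L1-HIT; vc=[44]
#8 0x2fe→b47/s7 L1-HIT; vc=[44]
#9 0x101→b16/s0 MISS; vc=[44]
#10 0xc4→b12/s4 MISS; vc=[44,28]
#11 0x144→b20/s4 MISS; vc=[44,28,12]
#12 0xc4→b12/s4 VC-HIT; vc=[44,28,20]

SEQ = [MISS, MISS, L1-HIT, MISS, L1-HIT, L1-HIT, VC-HIT, L1-HIT, L1-HIT, MISS, MISS, MISS, VC-HIT]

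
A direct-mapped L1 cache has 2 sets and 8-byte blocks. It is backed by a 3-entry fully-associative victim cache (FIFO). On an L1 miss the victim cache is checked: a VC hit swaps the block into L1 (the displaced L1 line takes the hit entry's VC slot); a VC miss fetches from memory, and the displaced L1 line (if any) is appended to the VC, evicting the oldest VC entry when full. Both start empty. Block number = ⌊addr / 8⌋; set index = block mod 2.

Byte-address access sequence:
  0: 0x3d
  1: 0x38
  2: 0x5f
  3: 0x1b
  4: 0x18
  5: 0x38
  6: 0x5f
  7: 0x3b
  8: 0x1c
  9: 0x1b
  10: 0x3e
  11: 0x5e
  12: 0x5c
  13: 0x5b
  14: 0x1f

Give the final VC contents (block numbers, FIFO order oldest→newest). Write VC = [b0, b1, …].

0: 0x3d (blk 7, set 1) → MISS  vc=[]
1: 0x38 (blk 7, set 1) → L1-HIT  vc=[]
2: 0x5f (blk 11, set 1) → MISS  vc=[7]
3: 0x1b (blk 3, set 1) → MISS  vc=[7, 11]
4: 0x18 (blk 3, set 1) → L1-HIT  vc=[7, 11]
5: 0x38 (blk 7, set 1) → VC-HIT  vc=[3, 11]
6: 0x5f (blk 11, set 1) → VC-HIT  vc=[3, 7]
7: 0x3b (blk 7, set 1) → VC-HIT  vc=[3, 11]
8: 0x1c (blk 3, set 1) → VC-HIT  vc=[7, 11]
9: 0x1b (blk 3, set 1) → L1-HIT  vc=[7, 11]
10: 0x3e (blk 7, set 1) → VC-HIT  vc=[3, 11]
11: 0x5e (blk 11, set 1) → VC-HIT  vc=[3, 7]
12: 0x5c (blk 11, set 1) → L1-HIT  vc=[3, 7]
13: 0x5b (blk 11, set 1) → L1-HIT  vc=[3, 7]
14: 0x1f (blk 3, set 1) → VC-HIT  vc=[11, 7]

VC = [11, 7]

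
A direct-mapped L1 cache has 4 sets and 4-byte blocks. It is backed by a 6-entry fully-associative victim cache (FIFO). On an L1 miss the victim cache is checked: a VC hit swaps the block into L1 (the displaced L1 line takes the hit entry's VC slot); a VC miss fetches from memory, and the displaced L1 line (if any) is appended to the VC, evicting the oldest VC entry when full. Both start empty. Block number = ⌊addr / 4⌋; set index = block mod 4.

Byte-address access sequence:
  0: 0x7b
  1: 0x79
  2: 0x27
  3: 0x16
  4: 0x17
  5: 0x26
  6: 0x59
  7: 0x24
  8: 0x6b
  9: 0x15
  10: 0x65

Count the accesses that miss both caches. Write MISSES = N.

0: 0x7b (blk 30, set 2) → MISS  vc=[]
1: 0x79 (blk 30, set 2) → L1-HIT  vc=[]
2: 0x27 (blk 9, set 1) → MISS  vc=[]
3: 0x16 (blk 5, set 1) → MISS  vc=[9]
4: 0x17 (blk 5, set 1) → L1-HIT  vc=[9]
5: 0x26 (blk 9, set 1) → VC-HIT  vc=[5]
6: 0x59 (blk 22, set 2) → MISS  vc=[5, 30]
7: 0x24 (blk 9, set 1) → L1-HIT  vc=[5, 30]
8: 0x6b (blk 26, set 2) → MISS  vc=[5, 30, 22]
9: 0x15 (blk 5, set 1) → VC-HIT  vc=[9, 30, 22]
10: 0x65 (blk 25, set 1) → MISS  vc=[9, 30, 22, 5]

MISSES = 6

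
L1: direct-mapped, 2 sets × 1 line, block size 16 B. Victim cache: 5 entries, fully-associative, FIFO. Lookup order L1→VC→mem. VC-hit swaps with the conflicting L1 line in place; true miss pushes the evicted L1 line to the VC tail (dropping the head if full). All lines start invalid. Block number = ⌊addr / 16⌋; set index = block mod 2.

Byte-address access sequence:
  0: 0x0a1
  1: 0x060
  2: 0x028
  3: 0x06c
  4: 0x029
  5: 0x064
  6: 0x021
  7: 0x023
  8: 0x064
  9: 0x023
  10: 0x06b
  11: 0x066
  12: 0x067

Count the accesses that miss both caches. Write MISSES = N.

MISSES = 3

  [0] addr=0xa1 blk=10 s=0: MISS | VC []
  [1] addr=0x60 blk=6 s=0: MISS | VC [10]
  [2] addr=0x28 blk=2 s=0: MISS | VC [10, 6]
  [3] addr=0x6c blk=6 s=0: VC-HIT | VC [10, 2]
  [4] addr=0x29 blk=2 s=0: VC-HIT | VC [10, 6]
  [5] addr=0x64 blk=6 s=0: VC-HIT | VC [10, 2]
  [6] addr=0x21 blk=2 s=0: VC-HIT | VC [10, 6]
  [7] addr=0x23 blk=2 s=0: L1-HIT | VC [10, 6]
  [8] addr=0x64 blk=6 s=0: VC-HIT | VC [10, 2]
  [9] addr=0x23 blk=2 s=0: VC-HIT | VC [10, 6]
  [10] addr=0x6b blk=6 s=0: VC-HIT | VC [10, 2]
  [11] addr=0x66 blk=6 s=0: L1-HIT | VC [10, 2]
  [12] addr=0x67 blk=6 s=0: L1-HIT | VC [10, 2]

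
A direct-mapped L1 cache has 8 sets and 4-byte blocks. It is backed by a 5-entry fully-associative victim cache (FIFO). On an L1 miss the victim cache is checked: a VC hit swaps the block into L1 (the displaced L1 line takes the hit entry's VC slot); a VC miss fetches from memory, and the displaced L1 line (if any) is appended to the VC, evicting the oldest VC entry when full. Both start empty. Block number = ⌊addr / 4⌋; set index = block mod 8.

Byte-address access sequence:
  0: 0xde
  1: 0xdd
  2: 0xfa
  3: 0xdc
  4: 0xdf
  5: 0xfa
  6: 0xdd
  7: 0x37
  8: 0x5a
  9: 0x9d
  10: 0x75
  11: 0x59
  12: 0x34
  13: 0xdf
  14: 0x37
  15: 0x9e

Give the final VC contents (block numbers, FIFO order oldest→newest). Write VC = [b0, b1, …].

#0 0xde→b55/s7 MISS; vc=[]
#1 0xdd→b55/s7 L1-HIT; vc=[]
#2 0xfa→b62/s6 MISS; vc=[]
#3 0xdc→b55/s7 L1-HIT; vc=[]
#4 0xdf→b55/s7 L1-HIT; vc=[]
#5 0xfa→b62/s6 L1-HIT; vc=[]
#6 0xdd→b55/s7 L1-HIT; vc=[]
#7 0x37→b13/s5 MISS; vc=[]
#8 0x5a→b22/s6 MISS; vc=[62]
#9 0x9d→b39/s7 MISS; vc=[62,55]
#10 0x75→b29/s5 MISS; vc=[62,55,13]
#11 0x59→b22/s6 L1-HIT; vc=[62,55,13]
#12 0x34→b13/s5 VC-HIT; vc=[62,55,29]
#13 0xdf→b55/s7 VC-HIT; vc=[62,39,29]
#14 0x37→b13/s5 L1-HIT; vc=[62,39,29]
#15 0x9e→b39/s7 VC-HIT; vc=[62,55,29]

VC = [62, 55, 29]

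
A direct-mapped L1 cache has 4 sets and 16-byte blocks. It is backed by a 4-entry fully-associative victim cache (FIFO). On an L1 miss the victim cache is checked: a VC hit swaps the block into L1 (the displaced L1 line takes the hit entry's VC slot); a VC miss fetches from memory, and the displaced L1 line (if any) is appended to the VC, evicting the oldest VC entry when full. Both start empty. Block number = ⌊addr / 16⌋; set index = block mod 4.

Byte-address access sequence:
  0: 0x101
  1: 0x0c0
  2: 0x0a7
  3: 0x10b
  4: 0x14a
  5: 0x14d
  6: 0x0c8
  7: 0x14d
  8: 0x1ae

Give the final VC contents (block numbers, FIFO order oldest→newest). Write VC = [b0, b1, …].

VC = [12, 16, 10]

  [0] addr=0x101 blk=16 s=0: MISS | VC []
  [1] addr=0xc0 blk=12 s=0: MISS | VC [16]
  [2] addr=0xa7 blk=10 s=2: MISS | VC [16]
  [3] addr=0x10b blk=16 s=0: VC-HIT | VC [12]
  [4] addr=0x14a blk=20 s=0: MISS | VC [12, 16]
  [5] addr=0x14d blk=20 s=0: L1-HIT | VC [12, 16]
  [6] addr=0xc8 blk=12 s=0: VC-HIT | VC [20, 16]
  [7] addr=0x14d blk=20 s=0: VC-HIT | VC [12, 16]
  [8] addr=0x1ae blk=26 s=2: MISS | VC [12, 16, 10]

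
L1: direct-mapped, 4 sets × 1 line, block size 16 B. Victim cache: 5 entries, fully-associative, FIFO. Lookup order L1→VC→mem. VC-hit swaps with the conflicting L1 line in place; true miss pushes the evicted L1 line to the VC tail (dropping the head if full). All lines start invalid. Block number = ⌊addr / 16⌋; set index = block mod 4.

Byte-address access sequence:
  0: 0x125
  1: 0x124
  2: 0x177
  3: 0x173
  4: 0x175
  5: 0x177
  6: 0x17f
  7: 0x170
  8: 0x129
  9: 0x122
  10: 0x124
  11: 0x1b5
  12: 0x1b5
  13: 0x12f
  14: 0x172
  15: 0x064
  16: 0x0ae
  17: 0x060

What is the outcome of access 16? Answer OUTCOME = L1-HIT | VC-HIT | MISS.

OUTCOME = MISS

#0 0x125→b18/s2 MISS; vc=[]
#1 0x124→b18/s2 L1-HIT; vc=[]
#2 0x177→b23/s3 MISS; vc=[]
#3 0x173→b23/s3 L1-HIT; vc=[]
#4 0x175→b23/s3 L1-HIT; vc=[]
#5 0x177→b23/s3 L1-HIT; vc=[]
#6 0x17f→b23/s3 L1-HIT; vc=[]
#7 0x170→b23/s3 L1-HIT; vc=[]
#8 0x129→b18/s2 L1-HIT; vc=[]
#9 0x122→b18/s2 L1-HIT; vc=[]
#10 0x124→b18/s2 L1-HIT; vc=[]
#11 0x1b5→b27/s3 MISS; vc=[23]
#12 0x1b5→b27/s3 L1-HIT; vc=[23]
#13 0x12f→b18/s2 L1-HIT; vc=[23]
#14 0x172→b23/s3 VC-HIT; vc=[27]
#15 0x64→b6/s2 MISS; vc=[27,18]
#16 0xae→b10/s2 MISS; vc=[27,18,6]
#17 0x60→b6/s2 VC-HIT; vc=[27,18,10]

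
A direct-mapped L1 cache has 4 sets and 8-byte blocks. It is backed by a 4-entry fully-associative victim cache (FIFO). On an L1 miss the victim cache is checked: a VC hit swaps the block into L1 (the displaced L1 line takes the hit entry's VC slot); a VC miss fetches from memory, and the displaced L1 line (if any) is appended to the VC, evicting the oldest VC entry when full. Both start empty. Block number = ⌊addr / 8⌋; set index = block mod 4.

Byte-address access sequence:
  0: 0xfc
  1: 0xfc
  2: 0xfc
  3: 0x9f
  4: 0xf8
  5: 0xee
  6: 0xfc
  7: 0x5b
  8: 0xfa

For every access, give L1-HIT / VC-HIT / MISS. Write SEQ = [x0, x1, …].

  [0] addr=0xfc blk=31 s=3: MISS | VC []
  [1] addr=0xfc blk=31 s=3: L1-HIT | VC []
  [2] addr=0xfc blk=31 s=3: L1-HIT | VC []
  [3] addr=0x9f blk=19 s=3: MISS | VC [31]
  [4] addr=0xf8 blk=31 s=3: VC-HIT | VC [19]
  [5] addr=0xee blk=29 s=1: MISS | VC [19]
  [6] addr=0xfc blk=31 s=3: L1-HIT | VC [19]
  [7] addr=0x5b blk=11 s=3: MISS | VC [19, 31]
  [8] addr=0xfa blk=31 s=3: VC-HIT | VC [19, 11]

SEQ = [MISS, L1-HIT, L1-HIT, MISS, VC-HIT, MISS, L1-HIT, MISS, VC-HIT]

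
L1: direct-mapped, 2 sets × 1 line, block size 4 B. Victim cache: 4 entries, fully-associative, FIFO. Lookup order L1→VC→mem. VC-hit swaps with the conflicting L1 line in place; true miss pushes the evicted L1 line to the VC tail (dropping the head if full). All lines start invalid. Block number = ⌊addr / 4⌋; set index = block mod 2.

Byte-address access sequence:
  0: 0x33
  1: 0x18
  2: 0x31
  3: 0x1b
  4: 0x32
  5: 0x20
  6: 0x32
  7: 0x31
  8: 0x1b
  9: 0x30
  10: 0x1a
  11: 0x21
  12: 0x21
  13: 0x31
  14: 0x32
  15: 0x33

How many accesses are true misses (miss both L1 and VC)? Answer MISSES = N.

#0 0x33→b12/s0 MISS; vc=[]
#1 0x18→b6/s0 MISS; vc=[12]
#2 0x31→b12/s0 VC-HIT; vc=[6]
#3 0x1b→b6/s0 VC-HIT; vc=[12]
#4 0x32→b12/s0 VC-HIT; vc=[6]
#5 0x20→b8/s0 MISS; vc=[6,12]
#6 0x32→b12/s0 VC-HIT; vc=[6,8]
#7 0x31→b12/s0 L1-HIT; vc=[6,8]
#8 0x1b→b6/s0 VC-HIT; vc=[12,8]
#9 0x30→b12/s0 VC-HIT; vc=[6,8]
#10 0x1a→b6/s0 VC-HIT; vc=[12,8]
#11 0x21→b8/s0 VC-HIT; vc=[12,6]
#12 0x21→b8/s0 L1-HIT; vc=[12,6]
#13 0x31→b12/s0 VC-HIT; vc=[8,6]
#14 0x32→b12/s0 L1-HIT; vc=[8,6]
#15 0x33→b12/s0 L1-HIT; vc=[8,6]

MISSES = 3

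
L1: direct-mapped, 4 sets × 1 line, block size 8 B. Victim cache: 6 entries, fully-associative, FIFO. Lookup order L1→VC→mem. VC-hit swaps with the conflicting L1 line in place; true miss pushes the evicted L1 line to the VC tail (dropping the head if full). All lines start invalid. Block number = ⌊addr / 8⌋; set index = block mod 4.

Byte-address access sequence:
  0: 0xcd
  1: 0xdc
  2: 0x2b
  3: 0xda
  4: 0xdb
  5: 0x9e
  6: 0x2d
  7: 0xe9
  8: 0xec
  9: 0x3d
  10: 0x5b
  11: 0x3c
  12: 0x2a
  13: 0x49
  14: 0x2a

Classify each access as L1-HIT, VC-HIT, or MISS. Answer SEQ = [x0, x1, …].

SEQ = [MISS, MISS, MISS, L1-HIT, L1-HIT, MISS, L1-HIT, MISS, L1-HIT, MISS, MISS, VC-HIT, VC-HIT, MISS, VC-HIT]

0: 0xcd (blk 25, set 1) → MISS  vc=[]
1: 0xdc (blk 27, set 3) → MISS  vc=[]
2: 0x2b (blk 5, set 1) → MISS  vc=[25]
3: 0xda (blk 27, set 3) → L1-HIT  vc=[25]
4: 0xdb (blk 27, set 3) → L1-HIT  vc=[25]
5: 0x9e (blk 19, set 3) → MISS  vc=[25, 27]
6: 0x2d (blk 5, set 1) → L1-HIT  vc=[25, 27]
7: 0xe9 (blk 29, set 1) → MISS  vc=[25, 27, 5]
8: 0xec (blk 29, set 1) → L1-HIT  vc=[25, 27, 5]
9: 0x3d (blk 7, set 3) → MISS  vc=[25, 27, 5, 19]
10: 0x5b (blk 11, set 3) → MISS  vc=[25, 27, 5, 19, 7]
11: 0x3c (blk 7, set 3) → VC-HIT  vc=[25, 27, 5, 19, 11]
12: 0x2a (blk 5, set 1) → VC-HIT  vc=[25, 27, 29, 19, 11]
13: 0x49 (blk 9, set 1) → MISS  vc=[25, 27, 29, 19, 11, 5]
14: 0x2a (blk 5, set 1) → VC-HIT  vc=[25, 27, 29, 19, 11, 9]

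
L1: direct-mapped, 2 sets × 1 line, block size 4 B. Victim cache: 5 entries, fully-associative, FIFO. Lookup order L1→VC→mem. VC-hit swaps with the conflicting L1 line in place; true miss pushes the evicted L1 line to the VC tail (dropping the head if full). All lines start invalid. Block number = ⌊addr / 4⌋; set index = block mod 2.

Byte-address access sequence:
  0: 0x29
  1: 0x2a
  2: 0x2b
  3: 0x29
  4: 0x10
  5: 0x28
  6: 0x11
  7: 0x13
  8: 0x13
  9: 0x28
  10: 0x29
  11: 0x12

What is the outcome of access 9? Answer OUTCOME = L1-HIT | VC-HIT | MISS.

0: 0x29 (blk 10, set 0) → MISS  vc=[]
1: 0x2a (blk 10, set 0) → L1-HIT  vc=[]
2: 0x2b (blk 10, set 0) → L1-HIT  vc=[]
3: 0x29 (blk 10, set 0) → L1-HIT  vc=[]
4: 0x10 (blk 4, set 0) → MISS  vc=[10]
5: 0x28 (blk 10, set 0) → VC-HIT  vc=[4]
6: 0x11 (blk 4, set 0) → VC-HIT  vc=[10]
7: 0x13 (blk 4, set 0) → L1-HIT  vc=[10]
8: 0x13 (blk 4, set 0) → L1-HIT  vc=[10]
9: 0x28 (blk 10, set 0) → VC-HIT  vc=[4]
10: 0x29 (blk 10, set 0) → L1-HIT  vc=[4]
11: 0x12 (blk 4, set 0) → VC-HIT  vc=[10]

OUTCOME = VC-HIT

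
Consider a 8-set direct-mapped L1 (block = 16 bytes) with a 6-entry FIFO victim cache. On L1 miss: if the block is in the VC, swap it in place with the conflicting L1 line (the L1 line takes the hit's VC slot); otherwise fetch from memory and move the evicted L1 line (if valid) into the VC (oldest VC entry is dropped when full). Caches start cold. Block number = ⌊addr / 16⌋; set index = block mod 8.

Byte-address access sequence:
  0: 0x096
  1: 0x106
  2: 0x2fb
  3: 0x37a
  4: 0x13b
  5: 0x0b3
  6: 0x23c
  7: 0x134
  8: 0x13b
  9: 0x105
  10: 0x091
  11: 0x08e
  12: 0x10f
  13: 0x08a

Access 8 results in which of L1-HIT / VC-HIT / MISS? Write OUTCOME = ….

#0 0x96→b9/s1 MISS; vc=[]
#1 0x106→b16/s0 MISS; vc=[]
#2 0x2fb→b47/s7 MISS; vc=[]
#3 0x37a→b55/s7 MISS; vc=[47]
#4 0x13b→b19/s3 MISS; vc=[47]
#5 0xb3→b11/s3 MISS; vc=[47,19]
#6 0x23c→b35/s3 MISS; vc=[47,19,11]
#7 0x134→b19/s3 VC-HIT; vc=[47,35,11]
#8 0x13b→b19/s3 L1-HIT; vc=[47,35,11]
#9 0x105→b16/s0 L1-HIT; vc=[47,35,11]
#10 0x91→b9/s1 L1-HIT; vc=[47,35,11]
#11 0x8e→b8/s0 MISS; vc=[47,35,11,16]
#12 0x10f→b16/s0 VC-HIT; vc=[47,35,11,8]
#13 0x8a→b8/s0 VC-HIT; vc=[47,35,11,16]

OUTCOME = L1-HIT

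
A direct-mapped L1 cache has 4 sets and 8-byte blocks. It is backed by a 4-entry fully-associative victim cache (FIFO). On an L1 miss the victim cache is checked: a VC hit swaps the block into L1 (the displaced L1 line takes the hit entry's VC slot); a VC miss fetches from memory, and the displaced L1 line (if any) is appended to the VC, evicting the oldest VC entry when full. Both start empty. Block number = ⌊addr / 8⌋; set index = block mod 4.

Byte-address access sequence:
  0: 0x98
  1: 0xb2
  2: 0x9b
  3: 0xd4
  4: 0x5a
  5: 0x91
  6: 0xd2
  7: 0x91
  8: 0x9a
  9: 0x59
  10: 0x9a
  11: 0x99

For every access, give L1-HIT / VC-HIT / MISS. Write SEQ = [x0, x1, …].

SEQ = [MISS, MISS, L1-HIT, MISS, MISS, MISS, VC-HIT, VC-HIT, VC-HIT, VC-HIT, VC-HIT, L1-HIT]

#0 0x98→b19/s3 MISS; vc=[]
#1 0xb2→b22/s2 MISS; vc=[]
#2 0x9b→b19/s3 L1-HIT; vc=[]
#3 0xd4→b26/s2 MISS; vc=[22]
#4 0x5a→b11/s3 MISS; vc=[22,19]
#5 0x91→b18/s2 MISS; vc=[22,19,26]
#6 0xd2→b26/s2 VC-HIT; vc=[22,19,18]
#7 0x91→b18/s2 VC-HIT; vc=[22,19,26]
#8 0x9a→b19/s3 VC-HIT; vc=[22,11,26]
#9 0x59→b11/s3 VC-HIT; vc=[22,19,26]
#10 0x9a→b19/s3 VC-HIT; vc=[22,11,26]
#11 0x99→b19/s3 L1-HIT; vc=[22,11,26]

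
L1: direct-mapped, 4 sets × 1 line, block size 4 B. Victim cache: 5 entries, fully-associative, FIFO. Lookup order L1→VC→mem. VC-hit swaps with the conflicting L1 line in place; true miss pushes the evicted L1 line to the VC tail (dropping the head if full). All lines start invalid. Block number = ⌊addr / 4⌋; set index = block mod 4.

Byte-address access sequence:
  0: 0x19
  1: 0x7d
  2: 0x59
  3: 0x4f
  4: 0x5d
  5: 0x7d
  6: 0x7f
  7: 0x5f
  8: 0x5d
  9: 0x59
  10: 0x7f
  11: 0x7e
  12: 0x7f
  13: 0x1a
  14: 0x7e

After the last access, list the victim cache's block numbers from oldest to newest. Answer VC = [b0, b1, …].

#0 0x19→b6/s2 MISS; vc=[]
#1 0x7d→b31/s3 MISS; vc=[]
#2 0x59→b22/s2 MISS; vc=[6]
#3 0x4f→b19/s3 MISS; vc=[6,31]
#4 0x5d→b23/s3 MISS; vc=[6,31,19]
#5 0x7d→b31/s3 VC-HIT; vc=[6,23,19]
#6 0x7f→b31/s3 L1-HIT; vc=[6,23,19]
#7 0x5f→b23/s3 VC-HIT; vc=[6,31,19]
#8 0x5d→b23/s3 L1-HIT; vc=[6,31,19]
#9 0x59→b22/s2 L1-HIT; vc=[6,31,19]
#10 0x7f→b31/s3 VC-HIT; vc=[6,23,19]
#11 0x7e→b31/s3 L1-HIT; vc=[6,23,19]
#12 0x7f→b31/s3 L1-HIT; vc=[6,23,19]
#13 0x1a→b6/s2 VC-HIT; vc=[22,23,19]
#14 0x7e→b31/s3 L1-HIT; vc=[22,23,19]

VC = [22, 23, 19]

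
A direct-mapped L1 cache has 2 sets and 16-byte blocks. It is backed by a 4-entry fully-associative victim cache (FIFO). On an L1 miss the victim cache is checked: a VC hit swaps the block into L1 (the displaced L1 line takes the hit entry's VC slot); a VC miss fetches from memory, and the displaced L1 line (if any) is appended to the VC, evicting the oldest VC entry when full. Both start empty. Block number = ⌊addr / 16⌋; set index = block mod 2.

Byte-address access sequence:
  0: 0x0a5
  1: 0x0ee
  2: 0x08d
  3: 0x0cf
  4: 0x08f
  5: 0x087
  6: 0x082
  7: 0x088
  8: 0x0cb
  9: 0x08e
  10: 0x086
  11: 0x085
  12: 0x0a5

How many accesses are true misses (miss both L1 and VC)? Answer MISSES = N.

MISSES = 4

#0 0xa5→b10/s0 MISS; vc=[]
#1 0xee→b14/s0 MISS; vc=[10]
#2 0x8d→b8/s0 MISS; vc=[10,14]
#3 0xcf→b12/s0 MISS; vc=[10,14,8]
#4 0x8f→b8/s0 VC-HIT; vc=[10,14,12]
#5 0x87→b8/s0 L1-HIT; vc=[10,14,12]
#6 0x82→b8/s0 L1-HIT; vc=[10,14,12]
#7 0x88→b8/s0 L1-HIT; vc=[10,14,12]
#8 0xcb→b12/s0 VC-HIT; vc=[10,14,8]
#9 0x8e→b8/s0 VC-HIT; vc=[10,14,12]
#10 0x86→b8/s0 L1-HIT; vc=[10,14,12]
#11 0x85→b8/s0 L1-HIT; vc=[10,14,12]
#12 0xa5→b10/s0 VC-HIT; vc=[8,14,12]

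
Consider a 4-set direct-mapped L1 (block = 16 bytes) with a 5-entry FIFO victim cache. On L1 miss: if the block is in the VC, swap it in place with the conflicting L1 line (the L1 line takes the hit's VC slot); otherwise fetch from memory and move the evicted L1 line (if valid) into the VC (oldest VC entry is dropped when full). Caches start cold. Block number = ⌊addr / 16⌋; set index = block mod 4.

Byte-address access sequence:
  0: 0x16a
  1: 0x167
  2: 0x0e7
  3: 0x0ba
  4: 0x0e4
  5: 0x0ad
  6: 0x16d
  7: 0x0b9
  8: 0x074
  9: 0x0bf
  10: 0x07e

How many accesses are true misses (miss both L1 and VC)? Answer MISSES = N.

MISSES = 5

0: 0x16a (blk 22, set 2) → MISS  vc=[]
1: 0x167 (blk 22, set 2) → L1-HIT  vc=[]
2: 0xe7 (blk 14, set 2) → MISS  vc=[22]
3: 0xba (blk 11, set 3) → MISS  vc=[22]
4: 0xe4 (blk 14, set 2) → L1-HIT  vc=[22]
5: 0xad (blk 10, set 2) → MISS  vc=[22, 14]
6: 0x16d (blk 22, set 2) → VC-HIT  vc=[10, 14]
7: 0xb9 (blk 11, set 3) → L1-HIT  vc=[10, 14]
8: 0x74 (blk 7, set 3) → MISS  vc=[10, 14, 11]
9: 0xbf (blk 11, set 3) → VC-HIT  vc=[10, 14, 7]
10: 0x7e (blk 7, set 3) → VC-HIT  vc=[10, 14, 11]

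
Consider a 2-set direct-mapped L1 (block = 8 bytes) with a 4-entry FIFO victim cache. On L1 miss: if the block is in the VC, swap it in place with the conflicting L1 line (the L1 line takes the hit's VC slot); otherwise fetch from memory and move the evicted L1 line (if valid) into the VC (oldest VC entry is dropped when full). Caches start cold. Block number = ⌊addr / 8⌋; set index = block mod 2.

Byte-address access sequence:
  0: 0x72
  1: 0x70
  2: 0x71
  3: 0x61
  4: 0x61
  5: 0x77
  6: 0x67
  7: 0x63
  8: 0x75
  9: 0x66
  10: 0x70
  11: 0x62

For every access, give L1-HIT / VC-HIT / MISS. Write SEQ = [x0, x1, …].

  [0] addr=0x72 blk=14 s=0: MISS | VC []
  [1] addr=0x70 blk=14 s=0: L1-HIT | VC []
  [2] addr=0x71 blk=14 s=0: L1-HIT | VC []
  [3] addr=0x61 blk=12 s=0: MISS | VC [14]
  [4] addr=0x61 blk=12 s=0: L1-HIT | VC [14]
  [5] addr=0x77 blk=14 s=0: VC-HIT | VC [12]
  [6] addr=0x67 blk=12 s=0: VC-HIT | VC [14]
  [7] addr=0x63 blk=12 s=0: L1-HIT | VC [14]
  [8] addr=0x75 blk=14 s=0: VC-HIT | VC [12]
  [9] addr=0x66 blk=12 s=0: VC-HIT | VC [14]
  [10] addr=0x70 blk=14 s=0: VC-HIT | VC [12]
  [11] addr=0x62 blk=12 s=0: VC-HIT | VC [14]

SEQ = [MISS, L1-HIT, L1-HIT, MISS, L1-HIT, VC-HIT, VC-HIT, L1-HIT, VC-HIT, VC-HIT, VC-HIT, VC-HIT]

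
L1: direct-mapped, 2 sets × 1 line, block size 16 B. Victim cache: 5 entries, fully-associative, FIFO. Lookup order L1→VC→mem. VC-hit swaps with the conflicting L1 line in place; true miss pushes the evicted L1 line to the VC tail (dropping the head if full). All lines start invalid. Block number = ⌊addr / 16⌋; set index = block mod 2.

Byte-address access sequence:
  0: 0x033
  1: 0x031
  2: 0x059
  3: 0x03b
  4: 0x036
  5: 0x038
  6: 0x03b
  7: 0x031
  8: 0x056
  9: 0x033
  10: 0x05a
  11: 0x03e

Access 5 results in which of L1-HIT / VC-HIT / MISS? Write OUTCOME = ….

  [0] addr=0x33 blk=3 s=1: MISS | VC []
  [1] addr=0x31 blk=3 s=1: L1-HIT | VC []
  [2] addr=0x59 blk=5 s=1: MISS | VC [3]
  [3] addr=0x3b blk=3 s=1: VC-HIT | VC [5]
  [4] addr=0x36 blk=3 s=1: L1-HIT | VC [5]
  [5] addr=0x38 blk=3 s=1: L1-HIT | VC [5]
  [6] addr=0x3b blk=3 s=1: L1-HIT | VC [5]
  [7] addr=0x31 blk=3 s=1: L1-HIT | VC [5]
  [8] addr=0x56 blk=5 s=1: VC-HIT | VC [3]
  [9] addr=0x33 blk=3 s=1: VC-HIT | VC [5]
  [10] addr=0x5a blk=5 s=1: VC-HIT | VC [3]
  [11] addr=0x3e blk=3 s=1: VC-HIT | VC [5]

OUTCOME = L1-HIT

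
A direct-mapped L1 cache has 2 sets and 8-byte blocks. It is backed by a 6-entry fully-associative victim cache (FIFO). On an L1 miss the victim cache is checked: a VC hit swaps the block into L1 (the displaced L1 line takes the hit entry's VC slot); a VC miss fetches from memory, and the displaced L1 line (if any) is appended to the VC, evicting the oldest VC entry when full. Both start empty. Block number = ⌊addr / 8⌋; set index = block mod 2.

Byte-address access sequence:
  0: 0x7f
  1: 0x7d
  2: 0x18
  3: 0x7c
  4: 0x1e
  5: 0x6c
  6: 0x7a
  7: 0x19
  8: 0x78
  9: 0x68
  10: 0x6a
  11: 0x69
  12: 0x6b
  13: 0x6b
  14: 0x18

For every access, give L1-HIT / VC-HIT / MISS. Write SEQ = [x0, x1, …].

  [0] addr=0x7f blk=15 s=1: MISS | VC []
  [1] addr=0x7d blk=15 s=1: L1-HIT | VC []
  [2] addr=0x18 blk=3 s=1: MISS | VC [15]
  [3] addr=0x7c blk=15 s=1: VC-HIT | VC [3]
  [4] addr=0x1e blk=3 s=1: VC-HIT | VC [15]
  [5] addr=0x6c blk=13 s=1: MISS | VC [15, 3]
  [6] addr=0x7a blk=15 s=1: VC-HIT | VC [13, 3]
  [7] addr=0x19 blk=3 s=1: VC-HIT | VC [13, 15]
  [8] addr=0x78 blk=15 s=1: VC-HIT | VC [13, 3]
  [9] addr=0x68 blk=13 s=1: VC-HIT | VC [15, 3]
  [10] addr=0x6a blk=13 s=1: L1-HIT | VC [15, 3]
  [11] addr=0x69 blk=13 s=1: L1-HIT | VC [15, 3]
  [12] addr=0x6b blk=13 s=1: L1-HIT | VC [15, 3]
  [13] addr=0x6b blk=13 s=1: L1-HIT | VC [15, 3]
  [14] addr=0x18 blk=3 s=1: VC-HIT | VC [15, 13]

SEQ = [MISS, L1-HIT, MISS, VC-HIT, VC-HIT, MISS, VC-HIT, VC-HIT, VC-HIT, VC-HIT, L1-HIT, L1-HIT, L1-HIT, L1-HIT, VC-HIT]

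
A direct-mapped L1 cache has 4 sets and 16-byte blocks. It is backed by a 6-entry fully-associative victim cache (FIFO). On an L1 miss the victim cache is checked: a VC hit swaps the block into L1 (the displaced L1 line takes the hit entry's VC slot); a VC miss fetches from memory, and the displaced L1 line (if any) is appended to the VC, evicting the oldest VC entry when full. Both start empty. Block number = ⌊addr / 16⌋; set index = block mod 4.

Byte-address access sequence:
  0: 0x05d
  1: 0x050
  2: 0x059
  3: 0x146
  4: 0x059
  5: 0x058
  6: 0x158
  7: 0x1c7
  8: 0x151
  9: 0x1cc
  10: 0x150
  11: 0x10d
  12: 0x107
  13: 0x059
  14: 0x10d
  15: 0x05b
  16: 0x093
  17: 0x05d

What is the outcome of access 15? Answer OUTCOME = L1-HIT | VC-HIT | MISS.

OUTCOME = L1-HIT

#0 0x5d→b5/s1 MISS; vc=[]
#1 0x50→b5/s1 L1-HIT; vc=[]
#2 0x59→b5/s1 L1-HIT; vc=[]
#3 0x146→b20/s0 MISS; vc=[]
#4 0x59→b5/s1 L1-HIT; vc=[]
#5 0x58→b5/s1 L1-HIT; vc=[]
#6 0x158→b21/s1 MISS; vc=[5]
#7 0x1c7→b28/s0 MISS; vc=[5,20]
#8 0x151→b21/s1 L1-HIT; vc=[5,20]
#9 0x1cc→b28/s0 L1-HIT; vc=[5,20]
#10 0x150→b21/s1 L1-HIT; vc=[5,20]
#11 0x10d→b16/s0 MISS; vc=[5,20,28]
#12 0x107→b16/s0 L1-HIT; vc=[5,20,28]
#13 0x59→b5/s1 VC-HIT; vc=[21,20,28]
#14 0x10d→b16/s0 L1-HIT; vc=[21,20,28]
#15 0x5b→b5/s1 L1-HIT; vc=[21,20,28]
#16 0x93→b9/s1 MISS; vc=[21,20,28,5]
#17 0x5d→b5/s1 VC-HIT; vc=[21,20,28,9]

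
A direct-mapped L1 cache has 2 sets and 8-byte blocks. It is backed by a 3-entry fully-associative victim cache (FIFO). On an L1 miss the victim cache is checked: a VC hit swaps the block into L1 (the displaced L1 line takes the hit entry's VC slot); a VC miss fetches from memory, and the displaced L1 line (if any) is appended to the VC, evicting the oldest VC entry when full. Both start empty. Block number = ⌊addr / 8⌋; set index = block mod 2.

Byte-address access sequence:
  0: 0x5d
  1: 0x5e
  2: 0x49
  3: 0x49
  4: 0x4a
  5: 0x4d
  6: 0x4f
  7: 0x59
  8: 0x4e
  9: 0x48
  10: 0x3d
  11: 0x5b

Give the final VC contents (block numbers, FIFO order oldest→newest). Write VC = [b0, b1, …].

#0 0x5d→b11/s1 MISS; vc=[]
#1 0x5e→b11/s1 L1-HIT; vc=[]
#2 0x49→b9/s1 MISS; vc=[11]
#3 0x49→b9/s1 L1-HIT; vc=[11]
#4 0x4a→b9/s1 L1-HIT; vc=[11]
#5 0x4d→b9/s1 L1-HIT; vc=[11]
#6 0x4f→b9/s1 L1-HIT; vc=[11]
#7 0x59→b11/s1 VC-HIT; vc=[9]
#8 0x4e→b9/s1 VC-HIT; vc=[11]
#9 0x48→b9/s1 L1-HIT; vc=[11]
#10 0x3d→b7/s1 MISS; vc=[11,9]
#11 0x5b→b11/s1 VC-HIT; vc=[7,9]

VC = [7, 9]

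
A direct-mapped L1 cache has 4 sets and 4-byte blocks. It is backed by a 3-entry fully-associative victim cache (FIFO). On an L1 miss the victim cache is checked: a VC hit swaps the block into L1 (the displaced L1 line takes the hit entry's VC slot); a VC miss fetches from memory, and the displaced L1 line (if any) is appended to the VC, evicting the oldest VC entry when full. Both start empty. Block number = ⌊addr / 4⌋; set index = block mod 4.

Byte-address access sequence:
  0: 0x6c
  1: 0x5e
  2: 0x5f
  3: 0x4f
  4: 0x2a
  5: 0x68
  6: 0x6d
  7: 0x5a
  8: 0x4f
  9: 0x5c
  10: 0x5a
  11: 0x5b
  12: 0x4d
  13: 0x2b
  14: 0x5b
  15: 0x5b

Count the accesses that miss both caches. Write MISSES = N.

MISSES = 9

#0 0x6c→b27/s3 MISS; vc=[]
#1 0x5e→b23/s3 MISS; vc=[27]
#2 0x5f→b23/s3 L1-HIT; vc=[27]
#3 0x4f→b19/s3 MISS; vc=[27,23]
#4 0x2a→b10/s2 MISS; vc=[27,23]
#5 0x68→b26/s2 MISS; vc=[27,23,10]
#6 0x6d→b27/s3 VC-HIT; vc=[19,23,10]
#7 0x5a→b22/s2 MISS; vc=[23,10,26]
#8 0x4f→b19/s3 MISS; vc=[10,26,27]
#9 0x5c→b23/s3 MISS; vc=[26,27,19]
#10 0x5a→b22/s2 L1-HIT; vc=[26,27,19]
#11 0x5b→b22/s2 L1-HIT; vc=[26,27,19]
#12 0x4d→b19/s3 VC-HIT; vc=[26,27,23]
#13 0x2b→b10/s2 MISS; vc=[27,23,22]
#14 0x5b→b22/s2 VC-HIT; vc=[27,23,10]
#15 0x5b→b22/s2 L1-HIT; vc=[27,23,10]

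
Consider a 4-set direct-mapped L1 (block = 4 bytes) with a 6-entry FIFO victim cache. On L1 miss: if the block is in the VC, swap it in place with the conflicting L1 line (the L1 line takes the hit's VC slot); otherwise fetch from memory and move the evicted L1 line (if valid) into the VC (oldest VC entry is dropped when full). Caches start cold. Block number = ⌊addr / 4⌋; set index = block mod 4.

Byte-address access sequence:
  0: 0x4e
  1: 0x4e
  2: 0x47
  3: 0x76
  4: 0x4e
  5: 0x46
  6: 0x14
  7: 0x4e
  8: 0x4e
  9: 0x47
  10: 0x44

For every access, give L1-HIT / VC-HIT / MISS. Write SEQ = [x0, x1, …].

SEQ = [MISS, L1-HIT, MISS, MISS, L1-HIT, VC-HIT, MISS, L1-HIT, L1-HIT, VC-HIT, L1-HIT]

  [0] addr=0x4e blk=19 s=3: MISS | VC []
  [1] addr=0x4e blk=19 s=3: L1-HIT | VC []
  [2] addr=0x47 blk=17 s=1: MISS | VC []
  [3] addr=0x76 blk=29 s=1: MISS | VC [17]
  [4] addr=0x4e blk=19 s=3: L1-HIT | VC [17]
  [5] addr=0x46 blk=17 s=1: VC-HIT | VC [29]
  [6] addr=0x14 blk=5 s=1: MISS | VC [29, 17]
  [7] addr=0x4e blk=19 s=3: L1-HIT | VC [29, 17]
  [8] addr=0x4e blk=19 s=3: L1-HIT | VC [29, 17]
  [9] addr=0x47 blk=17 s=1: VC-HIT | VC [29, 5]
  [10] addr=0x44 blk=17 s=1: L1-HIT | VC [29, 5]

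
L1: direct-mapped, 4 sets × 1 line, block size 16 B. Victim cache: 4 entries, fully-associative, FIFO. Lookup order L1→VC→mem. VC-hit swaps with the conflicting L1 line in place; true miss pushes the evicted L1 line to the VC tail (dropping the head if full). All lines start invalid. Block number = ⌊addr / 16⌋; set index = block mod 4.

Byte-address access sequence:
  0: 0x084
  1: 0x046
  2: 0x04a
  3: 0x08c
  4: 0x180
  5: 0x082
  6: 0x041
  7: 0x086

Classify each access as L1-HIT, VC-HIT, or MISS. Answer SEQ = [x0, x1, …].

#0 0x84→b8/s0 MISS; vc=[]
#1 0x46→b4/s0 MISS; vc=[8]
#2 0x4a→b4/s0 L1-HIT; vc=[8]
#3 0x8c→b8/s0 VC-HIT; vc=[4]
#4 0x180→b24/s0 MISS; vc=[4,8]
#5 0x82→b8/s0 VC-HIT; vc=[4,24]
#6 0x41→b4/s0 VC-HIT; vc=[8,24]
#7 0x86→b8/s0 VC-HIT; vc=[4,24]

SEQ = [MISS, MISS, L1-HIT, VC-HIT, MISS, VC-HIT, VC-HIT, VC-HIT]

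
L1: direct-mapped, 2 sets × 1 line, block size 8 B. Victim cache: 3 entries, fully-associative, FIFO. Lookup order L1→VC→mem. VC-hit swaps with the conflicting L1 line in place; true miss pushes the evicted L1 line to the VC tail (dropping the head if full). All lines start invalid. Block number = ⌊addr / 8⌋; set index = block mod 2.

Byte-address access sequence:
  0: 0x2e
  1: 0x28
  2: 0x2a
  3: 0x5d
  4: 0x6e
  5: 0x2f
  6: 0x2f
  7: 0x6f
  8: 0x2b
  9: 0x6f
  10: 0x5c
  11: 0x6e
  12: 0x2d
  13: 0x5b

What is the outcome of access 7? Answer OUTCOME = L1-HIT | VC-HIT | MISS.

0: 0x2e (blk 5, set 1) → MISS  vc=[]
1: 0x28 (blk 5, set 1) → L1-HIT  vc=[]
2: 0x2a (blk 5, set 1) → L1-HIT  vc=[]
3: 0x5d (blk 11, set 1) → MISS  vc=[5]
4: 0x6e (blk 13, set 1) → MISS  vc=[5, 11]
5: 0x2f (blk 5, set 1) → VC-HIT  vc=[13, 11]
6: 0x2f (blk 5, set 1) → L1-HIT  vc=[13, 11]
7: 0x6f (blk 13, set 1) → VC-HIT  vc=[5, 11]
8: 0x2b (blk 5, set 1) → VC-HIT  vc=[13, 11]
9: 0x6f (blk 13, set 1) → VC-HIT  vc=[5, 11]
10: 0x5c (blk 11, set 1) → VC-HIT  vc=[5, 13]
11: 0x6e (blk 13, set 1) → VC-HIT  vc=[5, 11]
12: 0x2d (blk 5, set 1) → VC-HIT  vc=[13, 11]
13: 0x5b (blk 11, set 1) → VC-HIT  vc=[13, 5]

OUTCOME = VC-HIT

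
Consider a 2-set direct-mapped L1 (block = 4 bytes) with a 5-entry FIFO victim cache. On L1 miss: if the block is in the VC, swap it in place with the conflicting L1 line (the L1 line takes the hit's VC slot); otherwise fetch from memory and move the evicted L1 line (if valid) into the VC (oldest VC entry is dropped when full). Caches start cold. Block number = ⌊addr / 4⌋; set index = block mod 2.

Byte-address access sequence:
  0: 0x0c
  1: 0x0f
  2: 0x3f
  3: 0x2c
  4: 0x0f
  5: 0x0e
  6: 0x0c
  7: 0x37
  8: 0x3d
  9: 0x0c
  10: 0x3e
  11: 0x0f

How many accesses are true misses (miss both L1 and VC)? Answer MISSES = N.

MISSES = 4

#0 0xc→b3/s1 MISS; vc=[]
#1 0xf→b3/s1 L1-HIT; vc=[]
#2 0x3f→b15/s1 MISS; vc=[3]
#3 0x2c→b11/s1 MISS; vc=[3,15]
#4 0xf→b3/s1 VC-HIT; vc=[11,15]
#5 0xe→b3/s1 L1-HIT; vc=[11,15]
#6 0xc→b3/s1 L1-HIT; vc=[11,15]
#7 0x37→b13/s1 MISS; vc=[11,15,3]
#8 0x3d→b15/s1 VC-HIT; vc=[11,13,3]
#9 0xc→b3/s1 VC-HIT; vc=[11,13,15]
#10 0x3e→b15/s1 VC-HIT; vc=[11,13,3]
#11 0xf→b3/s1 VC-HIT; vc=[11,13,15]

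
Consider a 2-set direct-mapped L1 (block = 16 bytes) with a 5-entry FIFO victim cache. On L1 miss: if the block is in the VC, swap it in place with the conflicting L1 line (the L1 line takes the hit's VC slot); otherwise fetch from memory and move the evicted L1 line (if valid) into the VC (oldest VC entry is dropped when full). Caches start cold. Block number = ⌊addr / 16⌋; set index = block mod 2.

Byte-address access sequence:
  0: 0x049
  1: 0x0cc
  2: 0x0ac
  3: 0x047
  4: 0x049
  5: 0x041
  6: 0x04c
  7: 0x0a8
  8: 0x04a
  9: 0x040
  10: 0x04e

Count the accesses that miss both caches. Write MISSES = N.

0: 0x49 (blk 4, set 0) → MISS  vc=[]
1: 0xcc (blk 12, set 0) → MISS  vc=[4]
2: 0xac (blk 10, set 0) → MISS  vc=[4, 12]
3: 0x47 (blk 4, set 0) → VC-HIT  vc=[10, 12]
4: 0x49 (blk 4, set 0) → L1-HIT  vc=[10, 12]
5: 0x41 (blk 4, set 0) → L1-HIT  vc=[10, 12]
6: 0x4c (blk 4, set 0) → L1-HIT  vc=[10, 12]
7: 0xa8 (blk 10, set 0) → VC-HIT  vc=[4, 12]
8: 0x4a (blk 4, set 0) → VC-HIT  vc=[10, 12]
9: 0x40 (blk 4, set 0) → L1-HIT  vc=[10, 12]
10: 0x4e (blk 4, set 0) → L1-HIT  vc=[10, 12]

MISSES = 3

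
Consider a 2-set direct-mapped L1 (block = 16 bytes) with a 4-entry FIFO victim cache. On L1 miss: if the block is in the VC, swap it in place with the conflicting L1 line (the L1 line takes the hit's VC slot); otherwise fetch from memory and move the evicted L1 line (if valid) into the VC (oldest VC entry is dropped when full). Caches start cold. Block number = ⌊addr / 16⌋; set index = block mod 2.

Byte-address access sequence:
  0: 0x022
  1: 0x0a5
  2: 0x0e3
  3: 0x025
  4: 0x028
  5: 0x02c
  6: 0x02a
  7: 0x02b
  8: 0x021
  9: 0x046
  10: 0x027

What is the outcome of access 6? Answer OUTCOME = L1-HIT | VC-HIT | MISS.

OUTCOME = L1-HIT

  [0] addr=0x22 blk=2 s=0: MISS | VC []
  [1] addr=0xa5 blk=10 s=0: MISS | VC [2]
  [2] addr=0xe3 blk=14 s=0: MISS | VC [2, 10]
  [3] addr=0x25 blk=2 s=0: VC-HIT | VC [14, 10]
  [4] addr=0x28 blk=2 s=0: L1-HIT | VC [14, 10]
  [5] addr=0x2c blk=2 s=0: L1-HIT | VC [14, 10]
  [6] addr=0x2a blk=2 s=0: L1-HIT | VC [14, 10]
  [7] addr=0x2b blk=2 s=0: L1-HIT | VC [14, 10]
  [8] addr=0x21 blk=2 s=0: L1-HIT | VC [14, 10]
  [9] addr=0x46 blk=4 s=0: MISS | VC [14, 10, 2]
  [10] addr=0x27 blk=2 s=0: VC-HIT | VC [14, 10, 4]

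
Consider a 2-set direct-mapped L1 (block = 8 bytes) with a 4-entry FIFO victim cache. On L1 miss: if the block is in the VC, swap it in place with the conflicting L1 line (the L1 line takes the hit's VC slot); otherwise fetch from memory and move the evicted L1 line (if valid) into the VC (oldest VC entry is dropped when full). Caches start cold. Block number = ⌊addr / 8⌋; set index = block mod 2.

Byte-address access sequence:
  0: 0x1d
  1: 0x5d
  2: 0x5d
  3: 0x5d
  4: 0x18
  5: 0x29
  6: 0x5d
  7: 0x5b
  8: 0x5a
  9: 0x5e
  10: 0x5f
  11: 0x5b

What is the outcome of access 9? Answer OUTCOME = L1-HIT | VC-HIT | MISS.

#0 0x1d→b3/s1 MISS; vc=[]
#1 0x5d→b11/s1 MISS; vc=[3]
#2 0x5d→b11/s1 L1-HIT; vc=[3]
#3 0x5d→b11/s1 L1-HIT; vc=[3]
#4 0x18→b3/s1 VC-HIT; vc=[11]
#5 0x29→b5/s1 MISS; vc=[11,3]
#6 0x5d→b11/s1 VC-HIT; vc=[5,3]
#7 0x5b→b11/s1 L1-HIT; vc=[5,3]
#8 0x5a→b11/s1 L1-HIT; vc=[5,3]
#9 0x5e→b11/s1 L1-HIT; vc=[5,3]
#10 0x5f→b11/s1 L1-HIT; vc=[5,3]
#11 0x5b→b11/s1 L1-HIT; vc=[5,3]

OUTCOME = L1-HIT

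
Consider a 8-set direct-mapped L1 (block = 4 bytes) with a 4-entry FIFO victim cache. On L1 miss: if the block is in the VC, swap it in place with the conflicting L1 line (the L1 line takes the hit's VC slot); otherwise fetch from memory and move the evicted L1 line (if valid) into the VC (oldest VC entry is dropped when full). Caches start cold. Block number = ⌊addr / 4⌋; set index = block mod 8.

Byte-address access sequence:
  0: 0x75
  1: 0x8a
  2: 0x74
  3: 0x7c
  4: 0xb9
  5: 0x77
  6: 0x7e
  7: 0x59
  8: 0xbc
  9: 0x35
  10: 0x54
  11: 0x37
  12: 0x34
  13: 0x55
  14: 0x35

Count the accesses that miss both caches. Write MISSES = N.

0: 0x75 (blk 29, set 5) → MISS  vc=[]
1: 0x8a (blk 34, set 2) → MISS  vc=[]
2: 0x74 (blk 29, set 5) → L1-HIT  vc=[]
3: 0x7c (blk 31, set 7) → MISS  vc=[]
4: 0xb9 (blk 46, set 6) → MISS  vc=[]
5: 0x77 (blk 29, set 5) → L1-HIT  vc=[]
6: 0x7e (blk 31, set 7) → L1-HIT  vc=[]
7: 0x59 (blk 22, set 6) → MISS  vc=[46]
8: 0xbc (blk 47, set 7) → MISS  vc=[46, 31]
9: 0x35 (blk 13, set 5) → MISS  vc=[46, 31, 29]
10: 0x54 (blk 21, set 5) → MISS  vc=[46, 31, 29, 13]
11: 0x37 (blk 13, set 5) → VC-HIT  vc=[46, 31, 29, 21]
12: 0x34 (blk 13, set 5) → L1-HIT  vc=[46, 31, 29, 21]
13: 0x55 (blk 21, set 5) → VC-HIT  vc=[46, 31, 29, 13]
14: 0x35 (blk 13, set 5) → VC-HIT  vc=[46, 31, 29, 21]

MISSES = 8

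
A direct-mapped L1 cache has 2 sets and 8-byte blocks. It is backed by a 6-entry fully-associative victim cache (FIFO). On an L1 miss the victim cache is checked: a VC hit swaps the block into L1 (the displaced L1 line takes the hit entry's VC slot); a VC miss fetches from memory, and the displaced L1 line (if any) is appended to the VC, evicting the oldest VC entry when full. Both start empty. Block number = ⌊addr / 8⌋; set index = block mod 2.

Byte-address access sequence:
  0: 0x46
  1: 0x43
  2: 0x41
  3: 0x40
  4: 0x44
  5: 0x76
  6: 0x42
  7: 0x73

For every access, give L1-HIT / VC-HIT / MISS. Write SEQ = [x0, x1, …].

0: 0x46 (blk 8, set 0) → MISS  vc=[]
1: 0x43 (blk 8, set 0) → L1-HIT  vc=[]
2: 0x41 (blk 8, set 0) → L1-HIT  vc=[]
3: 0x40 (blk 8, set 0) → L1-HIT  vc=[]
4: 0x44 (blk 8, set 0) → L1-HIT  vc=[]
5: 0x76 (blk 14, set 0) → MISS  vc=[8]
6: 0x42 (blk 8, set 0) → VC-HIT  vc=[14]
7: 0x73 (blk 14, set 0) → VC-HIT  vc=[8]

SEQ = [MISS, L1-HIT, L1-HIT, L1-HIT, L1-HIT, MISS, VC-HIT, VC-HIT]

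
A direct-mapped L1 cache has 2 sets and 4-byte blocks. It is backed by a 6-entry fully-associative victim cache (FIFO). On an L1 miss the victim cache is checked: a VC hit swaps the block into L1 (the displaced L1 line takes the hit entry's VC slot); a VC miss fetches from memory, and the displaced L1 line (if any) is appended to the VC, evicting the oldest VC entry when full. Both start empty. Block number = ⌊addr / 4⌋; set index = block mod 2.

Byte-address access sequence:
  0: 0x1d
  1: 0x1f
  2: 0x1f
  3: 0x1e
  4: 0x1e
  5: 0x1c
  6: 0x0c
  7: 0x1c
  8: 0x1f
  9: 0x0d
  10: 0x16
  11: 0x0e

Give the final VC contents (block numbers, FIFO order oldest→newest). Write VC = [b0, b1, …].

0: 0x1d (blk 7, set 1) → MISS  vc=[]
1: 0x1f (blk 7, set 1) → L1-HIT  vc=[]
2: 0x1f (blk 7, set 1) → L1-HIT  vc=[]
3: 0x1e (blk 7, set 1) → L1-HIT  vc=[]
4: 0x1e (blk 7, set 1) → L1-HIT  vc=[]
5: 0x1c (blk 7, set 1) → L1-HIT  vc=[]
6: 0xc (blk 3, set 1) → MISS  vc=[7]
7: 0x1c (blk 7, set 1) → VC-HIT  vc=[3]
8: 0x1f (blk 7, set 1) → L1-HIT  vc=[3]
9: 0xd (blk 3, set 1) → VC-HIT  vc=[7]
10: 0x16 (blk 5, set 1) → MISS  vc=[7, 3]
11: 0xe (blk 3, set 1) → VC-HIT  vc=[7, 5]

VC = [7, 5]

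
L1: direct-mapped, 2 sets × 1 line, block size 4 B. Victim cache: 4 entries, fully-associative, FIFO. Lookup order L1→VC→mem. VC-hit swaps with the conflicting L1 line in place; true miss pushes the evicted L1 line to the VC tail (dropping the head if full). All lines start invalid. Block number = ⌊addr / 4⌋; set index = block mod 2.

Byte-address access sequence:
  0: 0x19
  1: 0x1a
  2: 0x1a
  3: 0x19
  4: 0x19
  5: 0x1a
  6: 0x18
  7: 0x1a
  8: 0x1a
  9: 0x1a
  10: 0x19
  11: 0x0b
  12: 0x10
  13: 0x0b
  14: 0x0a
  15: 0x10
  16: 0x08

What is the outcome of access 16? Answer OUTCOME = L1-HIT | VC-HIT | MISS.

  [0] addr=0x19 blk=6 s=0: MISS | VC []
  [1] addr=0x1a blk=6 s=0: L1-HIT | VC []
  [2] addr=0x1a blk=6 s=0: L1-HIT | VC []
  [3] addr=0x19 blk=6 s=0: L1-HIT | VC []
  [4] addr=0x19 blk=6 s=0: L1-HIT | VC []
  [5] addr=0x1a blk=6 s=0: L1-HIT | VC []
  [6] addr=0x18 blk=6 s=0: L1-HIT | VC []
  [7] addr=0x1a blk=6 s=0: L1-HIT | VC []
  [8] addr=0x1a blk=6 s=0: L1-HIT | VC []
  [9] addr=0x1a blk=6 s=0: L1-HIT | VC []
  [10] addr=0x19 blk=6 s=0: L1-HIT | VC []
  [11] addr=0xb blk=2 s=0: MISS | VC [6]
  [12] addr=0x10 blk=4 s=0: MISS | VC [6, 2]
  [13] addr=0xb blk=2 s=0: VC-HIT | VC [6, 4]
  [14] addr=0xa blk=2 s=0: L1-HIT | VC [6, 4]
  [15] addr=0x10 blk=4 s=0: VC-HIT | VC [6, 2]
  [16] addr=0x8 blk=2 s=0: VC-HIT | VC [6, 4]

OUTCOME = VC-HIT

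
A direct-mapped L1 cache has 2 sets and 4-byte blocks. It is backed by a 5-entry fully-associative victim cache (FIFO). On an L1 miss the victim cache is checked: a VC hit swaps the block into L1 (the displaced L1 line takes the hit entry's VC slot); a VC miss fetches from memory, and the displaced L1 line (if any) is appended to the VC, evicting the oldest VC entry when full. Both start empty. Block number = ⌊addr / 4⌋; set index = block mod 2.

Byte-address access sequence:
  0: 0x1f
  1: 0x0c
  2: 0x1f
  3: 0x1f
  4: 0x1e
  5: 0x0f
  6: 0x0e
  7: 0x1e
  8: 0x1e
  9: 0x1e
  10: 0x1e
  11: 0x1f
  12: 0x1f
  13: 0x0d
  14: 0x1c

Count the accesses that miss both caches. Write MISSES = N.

MISSES = 2

#0 0x1f→b7/s1 MISS; vc=[]
#1 0xc→b3/s1 MISS; vc=[7]
#2 0x1f→b7/s1 VC-HIT; vc=[3]
#3 0x1f→b7/s1 L1-HIT; vc=[3]
#4 0x1e→b7/s1 L1-HIT; vc=[3]
#5 0xf→b3/s1 VC-HIT; vc=[7]
#6 0xe→b3/s1 L1-HIT; vc=[7]
#7 0x1e→b7/s1 VC-HIT; vc=[3]
#8 0x1e→b7/s1 L1-HIT; vc=[3]
#9 0x1e→b7/s1 L1-HIT; vc=[3]
#10 0x1e→b7/s1 L1-HIT; vc=[3]
#11 0x1f→b7/s1 L1-HIT; vc=[3]
#12 0x1f→b7/s1 L1-HIT; vc=[3]
#13 0xd→b3/s1 VC-HIT; vc=[7]
#14 0x1c→b7/s1 VC-HIT; vc=[3]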